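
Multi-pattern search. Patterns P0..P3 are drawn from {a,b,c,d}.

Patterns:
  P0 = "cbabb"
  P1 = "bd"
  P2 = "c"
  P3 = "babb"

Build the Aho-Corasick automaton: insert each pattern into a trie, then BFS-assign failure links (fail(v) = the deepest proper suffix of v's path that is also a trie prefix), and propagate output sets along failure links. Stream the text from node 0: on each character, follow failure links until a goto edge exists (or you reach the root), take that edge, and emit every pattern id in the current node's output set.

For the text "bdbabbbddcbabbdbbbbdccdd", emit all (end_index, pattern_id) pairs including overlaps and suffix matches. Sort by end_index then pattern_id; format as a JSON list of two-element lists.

Build automaton:
Trie nodes:
  0='ε' goto b→6 c→1
  1='c' goto b→2  [P2 ends]
  2='cb' goto a→3
  3='cba' goto b→4
  4='cbab' goto b→5
  5='cbabb' goto ·  [P0 ends]
  6='b' goto a→8 d→7
  7='bd' goto ·  [P1 ends]
  8='ba' goto b→9
  9='bab' goto b→10
  10='babb' goto ·  [P3 ends]

Failure links (BFS by depth):
  n1('c'): parent n0 fail=0; on 'c' 0 → fail=0;  out {2}∪∅={2}
  n6('b'): parent n0 fail=0; on 'b' 0 → fail=0;  out ∅∪∅=∅
  n2('cb'): parent n1 fail=0; on 'b' 0 → fail=6;  out ∅∪∅=∅
  n7('bd'): parent n6 fail=0; on 'd' 0 → fail=0;  out {1}∪∅={1}
  n8('ba'): parent n6 fail=0; on 'a' 0 → fail=0;  out ∅∪∅=∅
  n3('cba'): parent n2 fail=6; on 'a' 6 → fail=8;  out ∅∪∅=∅
  n9('bab'): parent n8 fail=0; on 'b' 0 → fail=6;  out ∅∪∅=∅
  n4('cbab'): parent n3 fail=8; on 'b' 8 → fail=9;  out ∅∪∅=∅
  n10('babb'): parent n9 fail=6; on 'b' 6→0 → fail=6;  out {3}∪∅={3}
  n5('cbabb'): parent n4 fail=9; on 'b' 9 → fail=10;  out {0}∪{3}={0,3}

Text stream:
i=0 'b': node 0→6
i=1 'd': node 6→7  emit P1@[0:1]
i=2 'b': node 7→6 ·f
i=3 'a': node 6→8
i=4 'b': node 8→9
i=5 'b': node 9→10  emit P3@[2:5]
i=6 'b': node 10→6 ·f
i=7 'd': node 6→7  emit P1@[6:7]
i=8 'd': node 7→0 ·f
i=9 'c': node 0→1  emit P2@[9:9]
i=10 'b': node 1→2
i=11 'a': node 2→3
i=12 'b': node 3→4
i=13 'b': node 4→5  emit P0@[9:13],P3@[10:13]
i=14 'd': node 5→7 ·f  emit P1@[13:14]
i=15 'b': node 7→6 ·f
i=16 'b': node 6→6 ·f
i=17 'b': node 6→6 ·f
i=18 'b': node 6→6 ·f
i=19 'd': node 6→7  emit P1@[18:19]
i=20 'c': node 7→1 ·f  emit P2@[20:20]
i=21 'c': node 1→1 ·f  emit P2@[21:21]
i=22 'd': node 1→0 ·f
i=23 'd': node 0→0

Matches: [[1,1],[5,3],[7,1],[9,2],[13,0],[13,3],[14,1],[19,1],[20,2],[21,2]]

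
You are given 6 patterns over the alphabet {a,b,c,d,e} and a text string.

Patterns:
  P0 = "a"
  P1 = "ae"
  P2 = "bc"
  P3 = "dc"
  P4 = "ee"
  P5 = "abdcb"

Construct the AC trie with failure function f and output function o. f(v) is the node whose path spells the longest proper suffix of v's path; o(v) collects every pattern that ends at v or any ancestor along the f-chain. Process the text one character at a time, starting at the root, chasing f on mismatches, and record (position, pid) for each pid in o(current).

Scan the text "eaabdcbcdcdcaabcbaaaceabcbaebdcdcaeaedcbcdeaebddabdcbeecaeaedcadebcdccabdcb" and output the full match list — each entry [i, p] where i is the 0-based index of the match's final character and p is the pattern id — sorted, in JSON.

Construct AC machine:
Trie nodes:
  n0 'ε': a→1 b→3 d→5 e→7
  n1 'a': b→9 e→2  [P0 ends]
  n2 'ae': ·  [P1 ends]
  n3 'b': c→4
  n4 'bc': ·  [P2 ends]
  n5 'd': c→6
  n6 'dc': ·  [P3 ends]
  n7 'e': e→8
  n8 'ee': ·  [P4 ends]
  n9 'ab': d→10
  n10 'abd': c→11
  n11 'abdc': b→12
  n12 'abdcb': ·  [P5 ends]

BFS fail/out derivation:
  fail(1) 'a': from fail(0)=0 chase 'a': 0 ⇒ 0;  out={0}∪out(0)={0}
  fail(3) 'b': from fail(0)=0 chase 'b': 0 ⇒ 0;  out=∅∪out(0)=∅
  fail(5) 'd': from fail(0)=0 chase 'd': 0 ⇒ 0;  out=∅∪out(0)=∅
  fail(7) 'e': from fail(0)=0 chase 'e': 0 ⇒ 0;  out=∅∪out(0)=∅
  fail(2) 'ae': from fail(1)=0 chase 'e': 0 ⇒ 7;  out={1}∪out(7)={1}
  fail(4) 'bc': from fail(3)=0 chase 'c': 0 ⇒ 0;  out={2}∪out(0)={2}
  fail(6) 'dc': from fail(5)=0 chase 'c': 0 ⇒ 0;  out={3}∪out(0)={3}
  fail(8) 'ee': from fail(7)=0 chase 'e': 0 ⇒ 7;  out={4}∪out(7)={4}
  fail(9) 'ab': from fail(1)=0 chase 'b': 0 ⇒ 3;  out=∅∪out(3)=∅
  fail(10) 'abd': from fail(9)=3 chase 'd': 3→0 ⇒ 5;  out=∅∪out(5)=∅
  fail(11) 'abdc': from fail(10)=5 chase 'c': 5 ⇒ 6;  out=∅∪out(6)={3}
  fail(12) 'abdcb': from fail(11)=6 chase 'b': 6→0 ⇒ 3;  out={5}∪out(3)={5}

Run:
i=0 'e': node 0→7
i=1 'a': node 7→1 (fail-walked)  → match P0@[1:1]
i=2 'a': node 1→1 (fail-walked)  → match P0@[2:2]
i=3 'b': node 1→9
i=4 'd': node 9→10
i=5 'c': node 10→11  → match P3@[4:5]
i=6 'b': node 11→12  → match P5@[2:6]
i=7 'c': node 12→4 (fail-walked)  → match P2@[6:7]
i=8 'd': node 4→5 (fail-walked)
i=9 'c': node 5→6  → match P3@[8:9]
i=10 'd': node 6→5 (fail-walked)
i=11 'c': node 5→6  → match P3@[10:11]
i=12 'a': node 6→1 (fail-walked)  → match P0@[12:12]
i=13 'a': node 1→1 (fail-walked)  → match P0@[13:13]
i=14 'b': node 1→9
i=15 'c': node 9→4 (fail-walked)  → match P2@[14:15]
i=16 'b': node 4→3 (fail-walked)
i=17 'a': node 3→1 (fail-walked)  → match P0@[17:17]
i=18 'a': node 1→1 (fail-walked)  → match P0@[18:18]
i=19 'a': node 1→1 (fail-walked)  → match P0@[19:19]
i=20 'c': node 1→0 (fail-walked)
i=21 'e': node 0→7
i=22 'a': node 7→1 (fail-walked)  → match P0@[22:22]
i=23 'b': node 1→9
i=24 'c': node 9→4 (fail-walked)  → match P2@[23:24]
i=25 'b': node 4→3 (fail-walked)
i=26 'a': node 3→1 (fail-walked)  → match P0@[26:26]
i=27 'e': node 1→2  → match P1@[26:27]
i=28 'b': node 2→3 (fail-walked)
i=29 'd': node 3→5 (fail-walked)
i=30 'c': node 5→6  → match P3@[29:30]
i=31 'd': node 6→5 (fail-walked)
i=32 'c': node 5→6  → match P3@[31:32]
i=33 'a': node 6→1 (fail-walked)  → match P0@[33:33]
i=34 'e': node 1→2  → match P1@[33:34]
i=35 'a': node 2→1 (fail-walked)  → match P0@[35:35]
i=36 'e': node 1→2  → match P1@[35:36]
i=37 'd': node 2→5 (fail-walked)
i=38 'c': node 5→6  → match P3@[37:38]
i=39 'b': node 6→3 (fail-walked)
i=40 'c': node 3→4  → match P2@[39:40]
i=41 'd': node 4→5 (fail-walked)
i=42 'e': node 5→7 (fail-walked)
i=43 'a': node 7→1 (fail-walked)  → match P0@[43:43]
i=44 'e': node 1→2  → match P1@[43:44]
i=45 'b': node 2→3 (fail-walked)
i=46 'd': node 3→5 (fail-walked)
i=47 'd': node 5→5 (fail-walked)
i=48 'a': node 5→1 (fail-walked)  → match P0@[48:48]
i=49 'b': node 1→9
i=50 'd': node 9→10
i=51 'c': node 10→11  → match P3@[50:51]
i=52 'b': node 11→12  → match P5@[48:52]
i=53 'e': node 12→7 (fail-walked)
i=54 'e': node 7→8  → match P4@[53:54]
i=55 'c': node 8→0 (fail-walked)
i=56 'a': node 0→1  → match P0@[56:56]
i=57 'e': node 1→2  → match P1@[56:57]
i=58 'a': node 2→1 (fail-walked)  → match P0@[58:58]
i=59 'e': node 1→2  → match P1@[58:59]
i=60 'd': node 2→5 (fail-walked)
i=61 'c': node 5→6  → match P3@[60:61]
i=62 'a': node 6→1 (fail-walked)  → match P0@[62:62]
i=63 'd': node 1→5 (fail-walked)
i=64 'e': node 5→7 (fail-walked)
i=65 'b': node 7→3 (fail-walked)
i=66 'c': node 3→4  → match P2@[65:66]
i=67 'd': node 4→5 (fail-walked)
i=68 'c': node 5→6  → match P3@[67:68]
i=69 'c': node 6→0 (fail-walked)
i=70 'a': node 0→1  → match P0@[70:70]
i=71 'b': node 1→9
i=72 'd': node 9→10
i=73 'c': node 10→11  → match P3@[72:73]
i=74 'b': node 11→12  → match P5@[70:74]

Matches: [[1,0],[2,0],[5,3],[6,5],[7,2],[9,3],[11,3],[12,0],[13,0],[15,2],[17,0],[18,0],[19,0],[22,0],[24,2],[26,0],[27,1],[30,3],[32,3],[33,0],[34,1],[35,0],[36,1],[38,3],[40,2],[43,0],[44,1],[48,0],[51,3],[52,5],[54,4],[56,0],[57,1],[58,0],[59,1],[61,3],[62,0],[66,2],[68,3],[70,0],[73,3],[74,5]]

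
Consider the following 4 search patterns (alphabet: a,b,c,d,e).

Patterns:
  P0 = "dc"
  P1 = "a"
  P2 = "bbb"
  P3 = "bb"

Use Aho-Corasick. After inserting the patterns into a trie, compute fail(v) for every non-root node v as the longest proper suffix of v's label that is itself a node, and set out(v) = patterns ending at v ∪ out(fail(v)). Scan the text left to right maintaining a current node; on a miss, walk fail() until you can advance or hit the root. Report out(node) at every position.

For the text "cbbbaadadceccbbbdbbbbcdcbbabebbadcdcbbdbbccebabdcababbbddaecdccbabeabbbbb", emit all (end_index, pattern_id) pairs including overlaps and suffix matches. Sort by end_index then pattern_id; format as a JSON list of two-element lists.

Build automaton:
Trie (insert patterns):
  n0 'ε': a→3 b→4 d→1
  n1 'd': c→2
  n2 'dc': ·  [P0 ends]
  n3 'a': ·  [P1 ends]
  n4 'b': b→5
  n5 'bb': b→6  [P3 ends]
  n6 'bbb': ·  [P2 ends]

BFS fail/out derivation:
  fail(1) 'd': from fail(0)=0 chase 'd': 0 ⇒ 0;  out=∅∪out(0)=∅
  fail(3) 'a': from fail(0)=0 chase 'a': 0 ⇒ 0;  out={1}∪out(0)={1}
  fail(4) 'b': from fail(0)=0 chase 'b': 0 ⇒ 0;  out=∅∪out(0)=∅
  fail(2) 'dc': from fail(1)=0 chase 'c': 0 ⇒ 0;  out={0}∪out(0)={0}
  fail(5) 'bb': from fail(4)=0 chase 'b': 0 ⇒ 4;  out={3}∪out(4)={3}
  fail(6) 'bbb': from fail(5)=4 chase 'b': 4 ⇒ 5;  out={2}∪out(5)={2,3}

Scan:
[0] read 'c'  n0⇒n0
[1] read 'b'  n0⇒n4
[2] read 'b'  n4⇒n5  → match P3@[1:2]
[3] read 'b'  n5⇒n6  → match P2@[1:3],P3@[2:3]
[4] read 'a'  n6⇒n3 (via fail)  → match P1@[4:4]
[5] read 'a'  n3⇒n3 (via fail)  → match P1@[5:5]
[6] read 'd'  n3⇒n1 (via fail)
[7] read 'a'  n1⇒n3 (via fail)  → match P1@[7:7]
[8] read 'd'  n3⇒n1 (via fail)
[9] read 'c'  n1⇒n2  → match P0@[8:9]
[10] read 'e'  n2⇒n0 (via fail)
[11] read 'c'  n0⇒n0
[12] read 'c'  n0⇒n0
[13] read 'b'  n0⇒n4
[14] read 'b'  n4⇒n5  → match P3@[13:14]
[15] read 'b'  n5⇒n6  → match P2@[13:15],P3@[14:15]
[16] read 'd'  n6⇒n1 (via fail)
[17] read 'b'  n1⇒n4 (via fail)
[18] read 'b'  n4⇒n5  → match P3@[17:18]
[19] read 'b'  n5⇒n6  → match P2@[17:19],P3@[18:19]
[20] read 'b'  n6⇒n6 (via fail)  → match P2@[18:20],P3@[19:20]
[21] read 'c'  n6⇒n0 (via fail)
[22] read 'd'  n0⇒n1
[23] read 'c'  n1⇒n2  → match P0@[22:23]
[24] read 'b'  n2⇒n4 (via fail)
[25] read 'b'  n4⇒n5  → match P3@[24:25]
[26] read 'a'  n5⇒n3 (via fail)  → match P1@[26:26]
[27] read 'b'  n3⇒n4 (via fail)
[28] read 'e'  n4⇒n0 (via fail)
[29] read 'b'  n0⇒n4
[30] read 'b'  n4⇒n5  → match P3@[29:30]
[31] read 'a'  n5⇒n3 (via fail)  → match P1@[31:31]
[32] read 'd'  n3⇒n1 (via fail)
[33] read 'c'  n1⇒n2  → match P0@[32:33]
[34] read 'd'  n2⇒n1 (via fail)
[35] read 'c'  n1⇒n2  → match P0@[34:35]
[36] read 'b'  n2⇒n4 (via fail)
[37] read 'b'  n4⇒n5  → match P3@[36:37]
[38] read 'd'  n5⇒n1 (via fail)
[39] read 'b'  n1⇒n4 (via fail)
[40] read 'b'  n4⇒n5  → match P3@[39:40]
[41] read 'c'  n5⇒n0 (via fail)
[42] read 'c'  n0⇒n0
[43] read 'e'  n0⇒n0
[44] read 'b'  n0⇒n4
[45] read 'a'  n4⇒n3 (via fail)  → match P1@[45:45]
[46] read 'b'  n3⇒n4 (via fail)
[47] read 'd'  n4⇒n1 (via fail)
[48] read 'c'  n1⇒n2  → match P0@[47:48]
[49] read 'a'  n2⇒n3 (via fail)  → match P1@[49:49]
[50] read 'b'  n3⇒n4 (via fail)
[51] read 'a'  n4⇒n3 (via fail)  → match P1@[51:51]
[52] read 'b'  n3⇒n4 (via fail)
[53] read 'b'  n4⇒n5  → match P3@[52:53]
[54] read 'b'  n5⇒n6  → match P2@[52:54],P3@[53:54]
[55] read 'd'  n6⇒n1 (via fail)
[56] read 'd'  n1⇒n1 (via fail)
[57] read 'a'  n1⇒n3 (via fail)  → match P1@[57:57]
[58] read 'e'  n3⇒n0 (via fail)
[59] read 'c'  n0⇒n0
[60] read 'd'  n0⇒n1
[61] read 'c'  n1⇒n2  → match P0@[60:61]
[62] read 'c'  n2⇒n0 (via fail)
[63] read 'b'  n0⇒n4
[64] read 'a'  n4⇒n3 (via fail)  → match P1@[64:64]
[65] read 'b'  n3⇒n4 (via fail)
[66] read 'e'  n4⇒n0 (via fail)
[67] read 'a'  n0⇒n3  → match P1@[67:67]
[68] read 'b'  n3⇒n4 (via fail)
[69] read 'b'  n4⇒n5  → match P3@[68:69]
[70] read 'b'  n5⇒n6  → match P2@[68:70],P3@[69:70]
[71] read 'b'  n6⇒n6 (via fail)  → match P2@[69:71],P3@[70:71]
[72] read 'b'  n6⇒n6 (via fail)  → match P2@[70:72],P3@[71:72]

All matches (sorted): [[2,3],[3,2],[3,3],[4,1],[5,1],[7,1],[9,0],[14,3],[15,2],[15,3],[18,3],[19,2],[19,3],[20,2],[20,3],[23,0],[25,3],[26,1],[30,3],[31,1],[33,0],[35,0],[37,3],[40,3],[45,1],[48,0],[49,1],[51,1],[53,3],[54,2],[54,3],[57,1],[61,0],[64,1],[67,1],[69,3],[70,2],[70,3],[71,2],[71,3],[72,2],[72,3]]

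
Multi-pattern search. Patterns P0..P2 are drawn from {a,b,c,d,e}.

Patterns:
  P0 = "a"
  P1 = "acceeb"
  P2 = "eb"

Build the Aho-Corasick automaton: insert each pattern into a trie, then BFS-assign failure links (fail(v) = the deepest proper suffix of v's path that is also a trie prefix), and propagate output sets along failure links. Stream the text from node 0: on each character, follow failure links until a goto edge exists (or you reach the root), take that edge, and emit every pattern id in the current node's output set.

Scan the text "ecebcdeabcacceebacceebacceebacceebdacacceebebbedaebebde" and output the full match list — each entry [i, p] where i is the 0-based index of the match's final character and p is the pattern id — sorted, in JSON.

Build automaton:
Trie (insert patterns):
  n0 'ε': a→1 e→7
  n1 'a': c→2  [P0 ends]
  n2 'ac': c→3
  n3 'acc': e→4
  n4 'acce': e→5
  n5 'accee': b→6
  n6 'acceeb': ·  [P1 ends]
  n7 'e': b→8
  n8 'eb': ·  [P2 ends]

Failure links (BFS by depth):
  fail(1) 'a': from fail(0)=0 chase 'a': 0 ⇒ 0;  out={0}∪out(0)={0}
  fail(7) 'e': from fail(0)=0 chase 'e': 0 ⇒ 0;  out=∅∪out(0)=∅
  fail(2) 'ac': from fail(1)=0 chase 'c': 0 ⇒ 0;  out=∅∪out(0)=∅
  fail(8) 'eb': from fail(7)=0 chase 'b': 0 ⇒ 0;  out={2}∪out(0)={2}
  fail(3) 'acc': from fail(2)=0 chase 'c': 0 ⇒ 0;  out=∅∪out(0)=∅
  fail(4) 'acce': from fail(3)=0 chase 'e': 0 ⇒ 7;  out=∅∪out(7)=∅
  fail(5) 'accee': from fail(4)=7 chase 'e': 7→0 ⇒ 7;  out=∅∪out(7)=∅
  fail(6) 'acceeb': from fail(5)=7 chase 'b': 7 ⇒ 8;  out={1}∪out(8)={1,2}

Text stream:
[0] read 'e'  n0⇒n7
[1] read 'c'  n7⇒n0 (fail-walked)
[2] read 'e'  n0⇒n7
[3] read 'b'  n7⇒n8  emit P2@[2:3]
[4] read 'c'  n8⇒n0 (fail-walked)
[5] read 'd'  n0⇒n0
[6] read 'e'  n0⇒n7
[7] read 'a'  n7⇒n1 (fail-walked)  emit P0@[7:7]
[8] read 'b'  n1⇒n0 (fail-walked)
[9] read 'c'  n0⇒n0
[10] read 'a'  n0⇒n1  emit P0@[10:10]
[11] read 'c'  n1⇒n2
[12] read 'c'  n2⇒n3
[13] read 'e'  n3⇒n4
[14] read 'e'  n4⇒n5
[15] read 'b'  n5⇒n6  emit P1@[10:15],P2@[14:15]
[16] read 'a'  n6⇒n1 (fail-walked)  emit P0@[16:16]
[17] read 'c'  n1⇒n2
[18] read 'c'  n2⇒n3
[19] read 'e'  n3⇒n4
[20] read 'e'  n4⇒n5
[21] read 'b'  n5⇒n6  emit P1@[16:21],P2@[20:21]
[22] read 'a'  n6⇒n1 (fail-walked)  emit P0@[22:22]
[23] read 'c'  n1⇒n2
[24] read 'c'  n2⇒n3
[25] read 'e'  n3⇒n4
[26] read 'e'  n4⇒n5
[27] read 'b'  n5⇒n6  emit P1@[22:27],P2@[26:27]
[28] read 'a'  n6⇒n1 (fail-walked)  emit P0@[28:28]
[29] read 'c'  n1⇒n2
[30] read 'c'  n2⇒n3
[31] read 'e'  n3⇒n4
[32] read 'e'  n4⇒n5
[33] read 'b'  n5⇒n6  emit P1@[28:33],P2@[32:33]
[34] read 'd'  n6⇒n0 (fail-walked)
[35] read 'a'  n0⇒n1  emit P0@[35:35]
[36] read 'c'  n1⇒n2
[37] read 'a'  n2⇒n1 (fail-walked)  emit P0@[37:37]
[38] read 'c'  n1⇒n2
[39] read 'c'  n2⇒n3
[40] read 'e'  n3⇒n4
[41] read 'e'  n4⇒n5
[42] read 'b'  n5⇒n6  emit P1@[37:42],P2@[41:42]
[43] read 'e'  n6⇒n7 (fail-walked)
[44] read 'b'  n7⇒n8  emit P2@[43:44]
[45] read 'b'  n8⇒n0 (fail-walked)
[46] read 'e'  n0⇒n7
[47] read 'd'  n7⇒n0 (fail-walked)
[48] read 'a'  n0⇒n1  emit P0@[48:48]
[49] read 'e'  n1⇒n7 (fail-walked)
[50] read 'b'  n7⇒n8  emit P2@[49:50]
[51] read 'e'  n8⇒n7 (fail-walked)
[52] read 'b'  n7⇒n8  emit P2@[51:52]
[53] read 'd'  n8⇒n0 (fail-walked)
[54] read 'e'  n0⇒n7

Result: [[3,2],[7,0],[10,0],[15,1],[15,2],[16,0],[21,1],[21,2],[22,0],[27,1],[27,2],[28,0],[33,1],[33,2],[35,0],[37,0],[42,1],[42,2],[44,2],[48,0],[50,2],[52,2]]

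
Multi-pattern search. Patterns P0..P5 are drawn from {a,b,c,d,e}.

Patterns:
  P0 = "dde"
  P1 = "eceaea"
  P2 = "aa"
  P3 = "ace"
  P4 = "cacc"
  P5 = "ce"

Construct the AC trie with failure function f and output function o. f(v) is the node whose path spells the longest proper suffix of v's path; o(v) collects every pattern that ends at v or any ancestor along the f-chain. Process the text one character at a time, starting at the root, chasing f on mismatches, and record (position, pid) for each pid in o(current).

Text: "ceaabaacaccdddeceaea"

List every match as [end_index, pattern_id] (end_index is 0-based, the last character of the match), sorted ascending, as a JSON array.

Construct AC machine:
Trie (insert patterns):
  n0 'ε': a→10 c→14 d→1 e→4
  n1 'd': d→2
  n2 'dd': e→3
  n3 'dde': ·  [P0 ends]
  n4 'e': c→5
  n5 'ec': e→6
  n6 'ece': a→7
  n7 'ecea': e→8
  n8 'eceae': a→9
  n9 'eceaea': ·  [P1 ends]
  n10 'a': a→11 c→12
  n11 'aa': ·  [P2 ends]
  n12 'ac': e→13
  n13 'ace': ·  [P3 ends]
  n14 'c': a→15 e→18
  n15 'ca': c→16
  n16 'cac': c→17
  n17 'cacc': ·  [P4 ends]
  n18 'ce': ·  [P5 ends]

BFS fail/out derivation:
  n1('d'): parent n0 fail=0; on 'd' 0 → fail=0;  out ∅∪∅=∅
  n4('e'): parent n0 fail=0; on 'e' 0 → fail=0;  out ∅∪∅=∅
  n10('a'): parent n0 fail=0; on 'a' 0 → fail=0;  out ∅∪∅=∅
  n14('c'): parent n0 fail=0; on 'c' 0 → fail=0;  out ∅∪∅=∅
  n2('dd'): parent n1 fail=0; on 'd' 0 → fail=1;  out ∅∪∅=∅
  n5('ec'): parent n4 fail=0; on 'c' 0 → fail=14;  out ∅∪∅=∅
  n11('aa'): parent n10 fail=0; on 'a' 0 → fail=10;  out {2}∪∅={2}
  n12('ac'): parent n10 fail=0; on 'c' 0 → fail=14;  out ∅∪∅=∅
  n15('ca'): parent n14 fail=0; on 'a' 0 → fail=10;  out ∅∪∅=∅
  n18('ce'): parent n14 fail=0; on 'e' 0 → fail=4;  out {5}∪∅={5}
  n3('dde'): parent n2 fail=1; on 'e' 1→0 → fail=4;  out {0}∪∅={0}
  n6('ece'): parent n5 fail=14; on 'e' 14 → fail=18;  out ∅∪{5}={5}
  n13('ace'): parent n12 fail=14; on 'e' 14 → fail=18;  out {3}∪{5}={3,5}
  n16('cac'): parent n15 fail=10; on 'c' 10 → fail=12;  out ∅∪∅=∅
  n7('ecea'): parent n6 fail=18; on 'a' 18→4→0 → fail=10;  out ∅∪∅=∅
  n17('cacc'): parent n16 fail=12; on 'c' 12→14→0 → fail=14;  out {4}∪∅={4}
  n8('eceae'): parent n7 fail=10; on 'e' 10→0 → fail=4;  out ∅∪∅=∅
  n9('eceaea'): parent n8 fail=4; on 'a' 4→0 → fail=10;  out {1}∪∅={1}

Text stream:
[0] read 'c'  n0⇒n14
[1] read 'e'  n14⇒n18  ** P5@[0:1]
[2] read 'a'  n18⇒n10 (fail-walked)
[3] read 'a'  n10⇒n11  ** P2@[2:3]
[4] read 'b'  n11⇒n0 (fail-walked)
[5] read 'a'  n0⇒n10
[6] read 'a'  n10⇒n11  ** P2@[5:6]
[7] read 'c'  n11⇒n12 (fail-walked)
[8] read 'a'  n12⇒n15 (fail-walked)
[9] read 'c'  n15⇒n16
[10] read 'c'  n16⇒n17  ** P4@[7:10]
[11] read 'd'  n17⇒n1 (fail-walked)
[12] read 'd'  n1⇒n2
[13] read 'd'  n2⇒n2 (fail-walked)
[14] read 'e'  n2⇒n3  ** P0@[12:14]
[15] read 'c'  n3⇒n5 (fail-walked)
[16] read 'e'  n5⇒n6  ** P5@[15:16]
[17] read 'a'  n6⇒n7
[18] read 'e'  n7⇒n8
[19] read 'a'  n8⇒n9  ** P1@[14:19]

Matches: [[1,5],[3,2],[6,2],[10,4],[14,0],[16,5],[19,1]]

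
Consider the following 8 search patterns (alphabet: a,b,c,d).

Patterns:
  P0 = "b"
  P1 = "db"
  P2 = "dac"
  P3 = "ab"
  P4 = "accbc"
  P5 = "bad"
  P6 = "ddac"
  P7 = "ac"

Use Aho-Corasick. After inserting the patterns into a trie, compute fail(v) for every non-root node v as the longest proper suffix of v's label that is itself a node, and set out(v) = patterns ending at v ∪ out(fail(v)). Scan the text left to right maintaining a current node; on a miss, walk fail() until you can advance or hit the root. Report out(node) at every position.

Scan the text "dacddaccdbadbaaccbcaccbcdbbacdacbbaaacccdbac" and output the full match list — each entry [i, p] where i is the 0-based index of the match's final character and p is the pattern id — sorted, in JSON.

Build:
Trie (insert patterns):
  0='ε' goto a→6 b→1 d→2
  1='b' goto a→12  [P0 ends]
  2='d' goto a→4 b→3 d→14
  3='db' goto ·  [P1 ends]
  4='da' goto c→5
  5='dac' goto ·  [P2 ends]
  6='a' goto b→7 c→8
  7='ab' goto ·  [P3 ends]
  8='ac' goto c→9  [P7 ends]
  9='acc' goto b→10
  10='accb' goto c→11
  11='accbc' goto ·  [P4 ends]
  12='ba' goto d→13
  13='bad' goto ·  [P5 ends]
  14='dd' goto a→15
  15='dda' goto c→16
  16='ddac' goto ·  [P6 ends]

Failure links (BFS by depth):
  fail(1) 'b': from fail(0)=0 chase 'b': 0 ⇒ 0;  out={0}∪out(0)={0}
  fail(2) 'd': from fail(0)=0 chase 'd': 0 ⇒ 0;  out=∅∪out(0)=∅
  fail(6) 'a': from fail(0)=0 chase 'a': 0 ⇒ 0;  out=∅∪out(0)=∅
  fail(3) 'db': from fail(2)=0 chase 'b': 0 ⇒ 1;  out={1}∪out(1)={0,1}
  fail(4) 'da': from fail(2)=0 chase 'a': 0 ⇒ 6;  out=∅∪out(6)=∅
  fail(7) 'ab': from fail(6)=0 chase 'b': 0 ⇒ 1;  out={3}∪out(1)={0,3}
  fail(8) 'ac': from fail(6)=0 chase 'c': 0 ⇒ 0;  out={7}∪out(0)={7}
  fail(12) 'ba': from fail(1)=0 chase 'a': 0 ⇒ 6;  out=∅∪out(6)=∅
  fail(14) 'dd': from fail(2)=0 chase 'd': 0 ⇒ 2;  out=∅∪out(2)=∅
  fail(5) 'dac': from fail(4)=6 chase 'c': 6 ⇒ 8;  out={2}∪out(8)={2,7}
  fail(9) 'acc': from fail(8)=0 chase 'c': 0 ⇒ 0;  out=∅∪out(0)=∅
  fail(13) 'bad': from fail(12)=6 chase 'd': 6→0 ⇒ 2;  out={5}∪out(2)={5}
  fail(15) 'dda': from fail(14)=2 chase 'a': 2 ⇒ 4;  out=∅∪out(4)=∅
  fail(10) 'accb': from fail(9)=0 chase 'b': 0 ⇒ 1;  out=∅∪out(1)={0}
  fail(16) 'ddac': from fail(15)=4 chase 'c': 4 ⇒ 5;  out={6}∪out(5)={2,6,7}
  fail(11) 'accbc': from fail(10)=1 chase 'c': 1→0 ⇒ 0;  out={4}∪out(0)={4}

Run:
pos 0 'd': at 2
pos 1 'a': at 4
pos 2 'c': at 5  emit P2@[0:2],P7@[1:2]
pos 3 'd': at 2 (fail-walked)
pos 4 'd': at 14
pos 5 'a': at 15
pos 6 'c': at 16  emit P2@[4:6],P6@[3:6],P7@[5:6]
pos 7 'c': at 9 (fail-walked)
pos 8 'd': at 2 (fail-walked)
pos 9 'b': at 3  emit P0@[9:9],P1@[8:9]
pos 10 'a': at 12 (fail-walked)
pos 11 'd': at 13  emit P5@[9:11]
pos 12 'b': at 3 (fail-walked)  emit P0@[12:12],P1@[11:12]
pos 13 'a': at 12 (fail-walked)
pos 14 'a': at 6 (fail-walked)
pos 15 'c': at 8  emit P7@[14:15]
pos 16 'c': at 9
pos 17 'b': at 10  emit P0@[17:17]
pos 18 'c': at 11  emit P4@[14:18]
pos 19 'a': at 6 (fail-walked)
pos 20 'c': at 8  emit P7@[19:20]
pos 21 'c': at 9
pos 22 'b': at 10  emit P0@[22:22]
pos 23 'c': at 11  emit P4@[19:23]
pos 24 'd': at 2 (fail-walked)
pos 25 'b': at 3  emit P0@[25:25],P1@[24:25]
pos 26 'b': at 1 (fail-walked)  emit P0@[26:26]
pos 27 'a': at 12
pos 28 'c': at 8 (fail-walked)  emit P7@[27:28]
pos 29 'd': at 2 (fail-walked)
pos 30 'a': at 4
pos 31 'c': at 5  emit P2@[29:31],P7@[30:31]
pos 32 'b': at 1 (fail-walked)  emit P0@[32:32]
pos 33 'b': at 1 (fail-walked)  emit P0@[33:33]
pos 34 'a': at 12
pos 35 'a': at 6 (fail-walked)
pos 36 'a': at 6 (fail-walked)
pos 37 'c': at 8  emit P7@[36:37]
pos 38 'c': at 9
pos 39 'c': at 0 (fail-walked)
pos 40 'd': at 2
pos 41 'b': at 3  emit P0@[41:41],P1@[40:41]
pos 42 'a': at 12 (fail-walked)
pos 43 'c': at 8 (fail-walked)  emit P7@[42:43]

All matches (sorted): [[2,2],[2,7],[6,2],[6,6],[6,7],[9,0],[9,1],[11,5],[12,0],[12,1],[15,7],[17,0],[18,4],[20,7],[22,0],[23,4],[25,0],[25,1],[26,0],[28,7],[31,2],[31,7],[32,0],[33,0],[37,7],[41,0],[41,1],[43,7]]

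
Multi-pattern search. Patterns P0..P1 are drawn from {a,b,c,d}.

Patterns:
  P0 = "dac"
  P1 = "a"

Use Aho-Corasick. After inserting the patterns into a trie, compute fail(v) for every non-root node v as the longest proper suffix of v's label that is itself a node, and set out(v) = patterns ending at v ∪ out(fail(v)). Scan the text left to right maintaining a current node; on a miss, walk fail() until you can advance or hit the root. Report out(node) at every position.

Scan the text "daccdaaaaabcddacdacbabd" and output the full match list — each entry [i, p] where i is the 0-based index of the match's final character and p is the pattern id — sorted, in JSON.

Build automaton:
Trie (insert patterns):
  0='ε' goto a→4 d→1
  1='d' goto a→2
  2='da' goto c→3
  3='dac' goto ·  [P0 ends]
  4='a' goto ·  [P1 ends]

Failure links (BFS by depth):
  fail(1) 'd': from fail(0)=0 chase 'd': 0 ⇒ 0;  out=∅∪out(0)=∅
  fail(4) 'a': from fail(0)=0 chase 'a': 0 ⇒ 0;  out={1}∪out(0)={1}
  fail(2) 'da': from fail(1)=0 chase 'a': 0 ⇒ 4;  out=∅∪out(4)={1}
  fail(3) 'dac': from fail(2)=4 chase 'c': 4→0 ⇒ 0;  out={0}∪out(0)={0}

Text stream:
pos 0 'd': at 1
pos 1 'a': at 2  → match P1@[1:1]
pos 2 'c': at 3  → match P0@[0:2]
pos 3 'c': at 0 (fail-walked)
pos 4 'd': at 1
pos 5 'a': at 2  → match P1@[5:5]
pos 6 'a': at 4 (fail-walked)  → match P1@[6:6]
pos 7 'a': at 4 (fail-walked)  → match P1@[7:7]
pos 8 'a': at 4 (fail-walked)  → match P1@[8:8]
pos 9 'a': at 4 (fail-walked)  → match P1@[9:9]
pos 10 'b': at 0 (fail-walked)
pos 11 'c': at 0
pos 12 'd': at 1
pos 13 'd': at 1 (fail-walked)
pos 14 'a': at 2  → match P1@[14:14]
pos 15 'c': at 3  → match P0@[13:15]
pos 16 'd': at 1 (fail-walked)
pos 17 'a': at 2  → match P1@[17:17]
pos 18 'c': at 3  → match P0@[16:18]
pos 19 'b': at 0 (fail-walked)
pos 20 'a': at 4  → match P1@[20:20]
pos 21 'b': at 0 (fail-walked)
pos 22 'd': at 1

Matches: [[1,1],[2,0],[5,1],[6,1],[7,1],[8,1],[9,1],[14,1],[15,0],[17,1],[18,0],[20,1]]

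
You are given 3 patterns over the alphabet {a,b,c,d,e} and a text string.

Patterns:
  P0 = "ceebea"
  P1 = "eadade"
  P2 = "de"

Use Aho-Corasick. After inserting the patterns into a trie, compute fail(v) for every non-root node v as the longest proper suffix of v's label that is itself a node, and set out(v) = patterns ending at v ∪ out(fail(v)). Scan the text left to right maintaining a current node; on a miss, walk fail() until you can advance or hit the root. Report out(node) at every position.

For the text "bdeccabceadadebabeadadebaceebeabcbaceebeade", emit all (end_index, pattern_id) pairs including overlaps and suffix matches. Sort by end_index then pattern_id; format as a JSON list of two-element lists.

Construct AC machine:
Trie nodes:
  0='ε' goto c→1 d→13 e→7
  1='c' goto e→2
  2='ce' goto e→3
  3='cee' goto b→4
  4='ceeb' goto e→5
  5='ceebe' goto a→6
  6='ceebea' goto ·  ←P0
  7='e' goto a→8
  8='ea' goto d→9
  9='ead' goto a→10
  10='eada' goto d→11
  11='eadad' goto e→12
  12='eadade' goto ·  ←P1
  13='d' goto e→14
  14='de' goto ·  ←P2

BFS fail/out derivation:
  n1('c'): parent n0 fail=0; on 'c' 0 → fail=0;  out ∅∪∅=∅
  n7('e'): parent n0 fail=0; on 'e' 0 → fail=0;  out ∅∪∅=∅
  n13('d'): parent n0 fail=0; on 'd' 0 → fail=0;  out ∅∪∅=∅
  n2('ce'): parent n1 fail=0; on 'e' 0 → fail=7;  out ∅∪∅=∅
  n8('ea'): parent n7 fail=0; on 'a' 0 → fail=0;  out ∅∪∅=∅
  n14('de'): parent n13 fail=0; on 'e' 0 → fail=7;  out {2}∪∅={2}
  n3('cee'): parent n2 fail=7; on 'e' 7→0 → fail=7;  out ∅∪∅=∅
  n9('ead'): parent n8 fail=0; on 'd' 0 → fail=13;  out ∅∪∅=∅
  n4('ceeb'): parent n3 fail=7; on 'b' 7→0 → fail=0;  out ∅∪∅=∅
  n10('eada'): parent n9 fail=13; on 'a' 13→0 → fail=0;  out ∅∪∅=∅
  n5('ceebe'): parent n4 fail=0; on 'e' 0 → fail=7;  out ∅∪∅=∅
  n11('eadad'): parent n10 fail=0; on 'd' 0 → fail=13;  out ∅∪∅=∅
  n6('ceebea'): parent n5 fail=7; on 'a' 7 → fail=8;  out {0}∪∅={0}
  n12('eadade'): parent n11 fail=13; on 'e' 13 → fail=14;  out {1}∪{2}={1,2}

Run:
i=0 'b': node 0→0
i=1 'd': node 0→13
i=2 'e': node 13→14  ** P2@[1:2]
i=3 'c': node 14→1 (fail-walked)
i=4 'c': node 1→1 (fail-walked)
i=5 'a': node 1→0 (fail-walked)
i=6 'b': node 0→0
i=7 'c': node 0→1
i=8 'e': node 1→2
i=9 'a': node 2→8 (fail-walked)
i=10 'd': node 8→9
i=11 'a': node 9→10
i=12 'd': node 10→11
i=13 'e': node 11→12  ** P1@[8:13],P2@[12:13]
i=14 'b': node 12→0 (fail-walked)
i=15 'a': node 0→0
i=16 'b': node 0→0
i=17 'e': node 0→7
i=18 'a': node 7→8
i=19 'd': node 8→9
i=20 'a': node 9→10
i=21 'd': node 10→11
i=22 'e': node 11→12  ** P1@[17:22],P2@[21:22]
i=23 'b': node 12→0 (fail-walked)
i=24 'a': node 0→0
i=25 'c': node 0→1
i=26 'e': node 1→2
i=27 'e': node 2→3
i=28 'b': node 3→4
i=29 'e': node 4→5
i=30 'a': node 5→6  ** P0@[25:30]
i=31 'b': node 6→0 (fail-walked)
i=32 'c': node 0→1
i=33 'b': node 1→0 (fail-walked)
i=34 'a': node 0→0
i=35 'c': node 0→1
i=36 'e': node 1→2
i=37 'e': node 2→3
i=38 'b': node 3→4
i=39 'e': node 4→5
i=40 'a': node 5→6  ** P0@[35:40]
i=41 'd': node 6→9 (fail-walked)
i=42 'e': node 9→14 (fail-walked)  ** P2@[41:42]

Result: [[2,2],[13,1],[13,2],[22,1],[22,2],[30,0],[40,0],[42,2]]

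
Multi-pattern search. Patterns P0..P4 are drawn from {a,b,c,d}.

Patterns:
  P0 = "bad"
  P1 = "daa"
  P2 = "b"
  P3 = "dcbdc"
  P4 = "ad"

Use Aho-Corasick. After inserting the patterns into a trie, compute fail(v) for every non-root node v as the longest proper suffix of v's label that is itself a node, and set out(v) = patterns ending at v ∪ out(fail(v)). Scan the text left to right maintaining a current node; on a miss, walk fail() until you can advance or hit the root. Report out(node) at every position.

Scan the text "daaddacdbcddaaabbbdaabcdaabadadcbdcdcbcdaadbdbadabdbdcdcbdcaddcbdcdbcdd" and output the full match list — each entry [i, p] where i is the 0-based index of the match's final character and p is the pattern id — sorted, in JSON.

Construct AC machine:
Trie nodes:
  n0 'ε': a→11 b→1 d→4
  n1 'b': a→2  ←P2
  n2 'ba': d→3
  n3 'bad': ·  ←P0
  n4 'd': a→5 c→7
  n5 'da': a→6
  n6 'daa': ·  ←P1
  n7 'dc': b→8
  n8 'dcb': d→9
  n9 'dcbd': c→10
  n10 'dcbdc': ·  ←P3
  n11 'a': d→12
  n12 'ad': ·  ←P4

BFS fail/out derivation:
  fail(1) 'b': from fail(0)=0 chase 'b': 0 ⇒ 0;  out={2}∪out(0)={2}
  fail(4) 'd': from fail(0)=0 chase 'd': 0 ⇒ 0;  out=∅∪out(0)=∅
  fail(11) 'a': from fail(0)=0 chase 'a': 0 ⇒ 0;  out=∅∪out(0)=∅
  fail(2) 'ba': from fail(1)=0 chase 'a': 0 ⇒ 11;  out=∅∪out(11)=∅
  fail(5) 'da': from fail(4)=0 chase 'a': 0 ⇒ 11;  out=∅∪out(11)=∅
  fail(7) 'dc': from fail(4)=0 chase 'c': 0 ⇒ 0;  out=∅∪out(0)=∅
  fail(12) 'ad': from fail(11)=0 chase 'd': 0 ⇒ 4;  out={4}∪out(4)={4}
  fail(3) 'bad': from fail(2)=11 chase 'd': 11 ⇒ 12;  out={0}∪out(12)={0,4}
  fail(6) 'daa': from fail(5)=11 chase 'a': 11→0 ⇒ 11;  out={1}∪out(11)={1}
  fail(8) 'dcb': from fail(7)=0 chase 'b': 0 ⇒ 1;  out=∅∪out(1)={2}
  fail(9) 'dcbd': from fail(8)=1 chase 'd': 1→0 ⇒ 4;  out=∅∪out(4)=∅
  fail(10) 'dcbdc': from fail(9)=4 chase 'c': 4 ⇒ 7;  out={3}∪out(7)={3}

Scan:
pos 0 'd': at 4
pos 1 'a': at 5
pos 2 'a': at 6  → match P1@[0:2]
pos 3 'd': at 12 (via fail)  → match P4@[2:3]
pos 4 'd': at 4 (via fail)
pos 5 'a': at 5
pos 6 'c': at 0 (via fail)
pos 7 'd': at 4
pos 8 'b': at 1 (via fail)  → match P2@[8:8]
pos 9 'c': at 0 (via fail)
pos 10 'd': at 4
pos 11 'd': at 4 (via fail)
pos 12 'a': at 5
pos 13 'a': at 6  → match P1@[11:13]
pos 14 'a': at 11 (via fail)
pos 15 'b': at 1 (via fail)  → match P2@[15:15]
pos 16 'b': at 1 (via fail)  → match P2@[16:16]
pos 17 'b': at 1 (via fail)  → match P2@[17:17]
pos 18 'd': at 4 (via fail)
pos 19 'a': at 5
pos 20 'a': at 6  → match P1@[18:20]
pos 21 'b': at 1 (via fail)  → match P2@[21:21]
pos 22 'c': at 0 (via fail)
pos 23 'd': at 4
pos 24 'a': at 5
pos 25 'a': at 6  → match P1@[23:25]
pos 26 'b': at 1 (via fail)  → match P2@[26:26]
pos 27 'a': at 2
pos 28 'd': at 3  → match P0@[26:28],P4@[27:28]
pos 29 'a': at 5 (via fail)
pos 30 'd': at 12 (via fail)  → match P4@[29:30]
pos 31 'c': at 7 (via fail)
pos 32 'b': at 8  → match P2@[32:32]
pos 33 'd': at 9
pos 34 'c': at 10  → match P3@[30:34]
pos 35 'd': at 4 (via fail)
pos 36 'c': at 7
pos 37 'b': at 8  → match P2@[37:37]
pos 38 'c': at 0 (via fail)
pos 39 'd': at 4
pos 40 'a': at 5
pos 41 'a': at 6  → match P1@[39:41]
pos 42 'd': at 12 (via fail)  → match P4@[41:42]
pos 43 'b': at 1 (via fail)  → match P2@[43:43]
pos 44 'd': at 4 (via fail)
pos 45 'b': at 1 (via fail)  → match P2@[45:45]
pos 46 'a': at 2
pos 47 'd': at 3  → match P0@[45:47],P4@[46:47]
pos 48 'a': at 5 (via fail)
pos 49 'b': at 1 (via fail)  → match P2@[49:49]
pos 50 'd': at 4 (via fail)
pos 51 'b': at 1 (via fail)  → match P2@[51:51]
pos 52 'd': at 4 (via fail)
pos 53 'c': at 7
pos 54 'd': at 4 (via fail)
pos 55 'c': at 7
pos 56 'b': at 8  → match P2@[56:56]
pos 57 'd': at 9
pos 58 'c': at 10  → match P3@[54:58]
pos 59 'a': at 11 (via fail)
pos 60 'd': at 12  → match P4@[59:60]
pos 61 'd': at 4 (via fail)
pos 62 'c': at 7
pos 63 'b': at 8  → match P2@[63:63]
pos 64 'd': at 9
pos 65 'c': at 10  → match P3@[61:65]
pos 66 'd': at 4 (via fail)
pos 67 'b': at 1 (via fail)  → match P2@[67:67]
pos 68 'c': at 0 (via fail)
pos 69 'd': at 4
pos 70 'd': at 4 (via fail)

All matches (sorted): [[2,1],[3,4],[8,2],[13,1],[15,2],[16,2],[17,2],[20,1],[21,2],[25,1],[26,2],[28,0],[28,4],[30,4],[32,2],[34,3],[37,2],[41,1],[42,4],[43,2],[45,2],[47,0],[47,4],[49,2],[51,2],[56,2],[58,3],[60,4],[63,2],[65,3],[67,2]]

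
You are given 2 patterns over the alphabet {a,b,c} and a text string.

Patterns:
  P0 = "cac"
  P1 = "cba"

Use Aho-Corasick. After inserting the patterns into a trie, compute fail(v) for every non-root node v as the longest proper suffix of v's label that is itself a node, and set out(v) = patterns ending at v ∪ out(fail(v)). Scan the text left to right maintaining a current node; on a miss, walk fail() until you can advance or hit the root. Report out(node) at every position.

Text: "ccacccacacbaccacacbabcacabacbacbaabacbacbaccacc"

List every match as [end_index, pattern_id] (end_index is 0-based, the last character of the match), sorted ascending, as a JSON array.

Construct AC machine:
Trie nodes:
  n0 'ε': c→1
  n1 'c': a→2 b→4
  n2 'ca': c→3
  n3 'cac': ·  [P0 ends]
  n4 'cb': a→5
  n5 'cba': ·  [P1 ends]

Failure links (BFS by depth):
  n1('c'): parent n0 fail=0; on 'c' 0 → fail=0;  out ∅∪∅=∅
  n2('ca'): parent n1 fail=0; on 'a' 0 → fail=0;  out ∅∪∅=∅
  n4('cb'): parent n1 fail=0; on 'b' 0 → fail=0;  out ∅∪∅=∅
  n3('cac'): parent n2 fail=0; on 'c' 0 → fail=1;  out {0}∪∅={0}
  n5('cba'): parent n4 fail=0; on 'a' 0 → fail=0;  out {1}∪∅={1}

Run:
[0] read 'c'  n0⇒n1
[1] read 'c'  n1⇒n1 (via fail)
[2] read 'a'  n1⇒n2
[3] read 'c'  n2⇒n3  → match P0@[1:3]
[4] read 'c'  n3⇒n1 (via fail)
[5] read 'c'  n1⇒n1 (via fail)
[6] read 'a'  n1⇒n2
[7] read 'c'  n2⇒n3  → match P0@[5:7]
[8] read 'a'  n3⇒n2 (via fail)
[9] read 'c'  n2⇒n3  → match P0@[7:9]
[10] read 'b'  n3⇒n4 (via fail)
[11] read 'a'  n4⇒n5  → match P1@[9:11]
[12] read 'c'  n5⇒n1 (via fail)
[13] read 'c'  n1⇒n1 (via fail)
[14] read 'a'  n1⇒n2
[15] read 'c'  n2⇒n3  → match P0@[13:15]
[16] read 'a'  n3⇒n2 (via fail)
[17] read 'c'  n2⇒n3  → match P0@[15:17]
[18] read 'b'  n3⇒n4 (via fail)
[19] read 'a'  n4⇒n5  → match P1@[17:19]
[20] read 'b'  n5⇒n0 (via fail)
[21] read 'c'  n0⇒n1
[22] read 'a'  n1⇒n2
[23] read 'c'  n2⇒n3  → match P0@[21:23]
[24] read 'a'  n3⇒n2 (via fail)
[25] read 'b'  n2⇒n0 (via fail)
[26] read 'a'  n0⇒n0
[27] read 'c'  n0⇒n1
[28] read 'b'  n1⇒n4
[29] read 'a'  n4⇒n5  → match P1@[27:29]
[30] read 'c'  n5⇒n1 (via fail)
[31] read 'b'  n1⇒n4
[32] read 'a'  n4⇒n5  → match P1@[30:32]
[33] read 'a'  n5⇒n0 (via fail)
[34] read 'b'  n0⇒n0
[35] read 'a'  n0⇒n0
[36] read 'c'  n0⇒n1
[37] read 'b'  n1⇒n4
[38] read 'a'  n4⇒n5  → match P1@[36:38]
[39] read 'c'  n5⇒n1 (via fail)
[40] read 'b'  n1⇒n4
[41] read 'a'  n4⇒n5  → match P1@[39:41]
[42] read 'c'  n5⇒n1 (via fail)
[43] read 'c'  n1⇒n1 (via fail)
[44] read 'a'  n1⇒n2
[45] read 'c'  n2⇒n3  → match P0@[43:45]
[46] read 'c'  n3⇒n1 (via fail)

Result: [[3,0],[7,0],[9,0],[11,1],[15,0],[17,0],[19,1],[23,0],[29,1],[32,1],[38,1],[41,1],[45,0]]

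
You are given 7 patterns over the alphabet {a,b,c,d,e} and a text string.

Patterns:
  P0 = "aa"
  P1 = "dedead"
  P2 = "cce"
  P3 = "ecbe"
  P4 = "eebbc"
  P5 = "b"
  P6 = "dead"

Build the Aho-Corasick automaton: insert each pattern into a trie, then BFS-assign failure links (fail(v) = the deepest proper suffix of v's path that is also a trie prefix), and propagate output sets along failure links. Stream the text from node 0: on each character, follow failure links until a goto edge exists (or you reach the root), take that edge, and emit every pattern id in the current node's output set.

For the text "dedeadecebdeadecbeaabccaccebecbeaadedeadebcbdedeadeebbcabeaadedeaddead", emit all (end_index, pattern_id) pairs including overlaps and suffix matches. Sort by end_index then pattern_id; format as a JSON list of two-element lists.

Build:
Trie nodes:
  n0 'ε': a→1 b→20 c→9 d→3 e→12
  n1 'a': a→2
  n2 'aa': ·  ←P0
  n3 'd': e→4
  n4 'de': a→21 d→5
  n5 'ded': e→6
  n6 'dede': a→7
  n7 'dedea': d→8
  n8 'dedead': ·  ←P1
  n9 'c': c→10
  n10 'cc': e→11
  n11 'cce': ·  ←P2
  n12 'e': c→13 e→16
  n13 'ec': b→14
  n14 'ecb': e→15
  n15 'ecbe': ·  ←P3
  n16 'ee': b→17
  n17 'eeb': b→18
  n18 'eebb': c→19
  n19 'eebbc': ·  ←P4
  n20 'b': ·  ←P5
  n21 'dea': d→22
  n22 'dead': ·  ←P6

Failure links (BFS by depth):
  n1('a'): parent n0 fail=0; on 'a' 0 → fail=0;  out ∅∪∅=∅
  n3('d'): parent n0 fail=0; on 'd' 0 → fail=0;  out ∅∪∅=∅
  n9('c'): parent n0 fail=0; on 'c' 0 → fail=0;  out ∅∪∅=∅
  n12('e'): parent n0 fail=0; on 'e' 0 → fail=0;  out ∅∪∅=∅
  n20('b'): parent n0 fail=0; on 'b' 0 → fail=0;  out {5}∪∅={5}
  n2('aa'): parent n1 fail=0; on 'a' 0 → fail=1;  out {0}∪∅={0}
  n4('de'): parent n3 fail=0; on 'e' 0 → fail=12;  out ∅∪∅=∅
  n10('cc'): parent n9 fail=0; on 'c' 0 → fail=9;  out ∅∪∅=∅
  n13('ec'): parent n12 fail=0; on 'c' 0 → fail=9;  out ∅∪∅=∅
  n16('ee'): parent n12 fail=0; on 'e' 0 → fail=12;  out ∅∪∅=∅
  n5('ded'): parent n4 fail=12; on 'd' 12→0 → fail=3;  out ∅∪∅=∅
  n11('cce'): parent n10 fail=9; on 'e' 9→0 → fail=12;  out {2}∪∅={2}
  n14('ecb'): parent n13 fail=9; on 'b' 9→0 → fail=20;  out ∅∪{5}={5}
  n17('eeb'): parent n16 fail=12; on 'b' 12→0 → fail=20;  out ∅∪{5}={5}
  n21('dea'): parent n4 fail=12; on 'a' 12→0 → fail=1;  out ∅∪∅=∅
  n6('dede'): parent n5 fail=3; on 'e' 3 → fail=4;  out ∅∪∅=∅
  n15('ecbe'): parent n14 fail=20; on 'e' 20→0 → fail=12;  out {3}∪∅={3}
  n18('eebb'): parent n17 fail=20; on 'b' 20→0 → fail=20;  out ∅∪{5}={5}
  n22('dead'): parent n21 fail=1; on 'd' 1→0 → fail=3;  out {6}∪∅={6}
  n7('dedea'): parent n6 fail=4; on 'a' 4 → fail=21;  out ∅∪∅=∅
  n19('eebbc'): parent n18 fail=20; on 'c' 20→0 → fail=9;  out {4}∪∅={4}
  n8('dedead'): parent n7 fail=21; on 'd' 21 → fail=22;  out {1}∪{6}={1,6}

Text stream:
[0] read 'd'  n0⇒n3
[1] read 'e'  n3⇒n4
[2] read 'd'  n4⇒n5
[3] read 'e'  n5⇒n6
[4] read 'a'  n6⇒n7
[5] read 'd'  n7⇒n8  ** P1@[0:5],P6@[2:5]
[6] read 'e'  n8⇒n4 ·f
[7] read 'c'  n4⇒n13 ·f
[8] read 'e'  n13⇒n12 ·f
[9] read 'b'  n12⇒n20 ·f  ** P5@[9:9]
[10] read 'd'  n20⇒n3 ·f
[11] read 'e'  n3⇒n4
[12] read 'a'  n4⇒n21
[13] read 'd'  n21⇒n22  ** P6@[10:13]
[14] read 'e'  n22⇒n4 ·f
[15] read 'c'  n4⇒n13 ·f
[16] read 'b'  n13⇒n14  ** P5@[16:16]
[17] read 'e'  n14⇒n15  ** P3@[14:17]
[18] read 'a'  n15⇒n1 ·f
[19] read 'a'  n1⇒n2  ** P0@[18:19]
[20] read 'b'  n2⇒n20 ·f  ** P5@[20:20]
[21] read 'c'  n20⇒n9 ·f
[22] read 'c'  n9⇒n10
[23] read 'a'  n10⇒n1 ·f
[24] read 'c'  n1⇒n9 ·f
[25] read 'c'  n9⇒n10
[26] read 'e'  n10⇒n11  ** P2@[24:26]
[27] read 'b'  n11⇒n20 ·f  ** P5@[27:27]
[28] read 'e'  n20⇒n12 ·f
[29] read 'c'  n12⇒n13
[30] read 'b'  n13⇒n14  ** P5@[30:30]
[31] read 'e'  n14⇒n15  ** P3@[28:31]
[32] read 'a'  n15⇒n1 ·f
[33] read 'a'  n1⇒n2  ** P0@[32:33]
[34] read 'd'  n2⇒n3 ·f
[35] read 'e'  n3⇒n4
[36] read 'd'  n4⇒n5
[37] read 'e'  n5⇒n6
[38] read 'a'  n6⇒n7
[39] read 'd'  n7⇒n8  ** P1@[34:39],P6@[36:39]
[40] read 'e'  n8⇒n4 ·f
[41] read 'b'  n4⇒n20 ·f  ** P5@[41:41]
[42] read 'c'  n20⇒n9 ·f
[43] read 'b'  n9⇒n20 ·f  ** P5@[43:43]
[44] read 'd'  n20⇒n3 ·f
[45] read 'e'  n3⇒n4
[46] read 'd'  n4⇒n5
[47] read 'e'  n5⇒n6
[48] read 'a'  n6⇒n7
[49] read 'd'  n7⇒n8  ** P1@[44:49],P6@[46:49]
[50] read 'e'  n8⇒n4 ·f
[51] read 'e'  n4⇒n16 ·f
[52] read 'b'  n16⇒n17  ** P5@[52:52]
[53] read 'b'  n17⇒n18  ** P5@[53:53]
[54] read 'c'  n18⇒n19  ** P4@[50:54]
[55] read 'a'  n19⇒n1 ·f
[56] read 'b'  n1⇒n20 ·f  ** P5@[56:56]
[57] read 'e'  n20⇒n12 ·f
[58] read 'a'  n12⇒n1 ·f
[59] read 'a'  n1⇒n2  ** P0@[58:59]
[60] read 'd'  n2⇒n3 ·f
[61] read 'e'  n3⇒n4
[62] read 'd'  n4⇒n5
[63] read 'e'  n5⇒n6
[64] read 'a'  n6⇒n7
[65] read 'd'  n7⇒n8  ** P1@[60:65],P6@[62:65]
[66] read 'd'  n8⇒n3 ·f
[67] read 'e'  n3⇒n4
[68] read 'a'  n4⇒n21
[69] read 'd'  n21⇒n22  ** P6@[66:69]

Result: [[5,1],[5,6],[9,5],[13,6],[16,5],[17,3],[19,0],[20,5],[26,2],[27,5],[30,5],[31,3],[33,0],[39,1],[39,6],[41,5],[43,5],[49,1],[49,6],[52,5],[53,5],[54,4],[56,5],[59,0],[65,1],[65,6],[69,6]]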